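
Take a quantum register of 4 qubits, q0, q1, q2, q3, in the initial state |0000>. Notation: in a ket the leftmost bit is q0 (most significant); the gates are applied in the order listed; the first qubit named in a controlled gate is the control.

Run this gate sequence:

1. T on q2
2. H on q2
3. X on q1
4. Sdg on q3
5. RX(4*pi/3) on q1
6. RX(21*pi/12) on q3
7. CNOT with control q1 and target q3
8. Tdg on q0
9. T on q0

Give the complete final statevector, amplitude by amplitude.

After the circuit, the state carries amplitude I*sqrt(6*sqrt(2) + 12)/8 on |0000>, -sqrt(12 - 6*sqrt(2))/8 on |0001>, I*sqrt(6*sqrt(2) + 12)/8 on |0010>, -sqrt(12 - 6*sqrt(2))/8 on |0011>, I*sqrt(4 - 2*sqrt(2))/8 on |0100>, sqrt(2*sqrt(2) + 4)/8 on |0101>, I*sqrt(4 - 2*sqrt(2))/8 on |0110>, sqrt(2*sqrt(2) + 4)/8 on |0111>, 0 on |1000>, 0 on |1001>, 0 on |1010>, 0 on |1011>, 0 on |1100>, 0 on |1101>, 0 on |1110>, 0 on |1111>.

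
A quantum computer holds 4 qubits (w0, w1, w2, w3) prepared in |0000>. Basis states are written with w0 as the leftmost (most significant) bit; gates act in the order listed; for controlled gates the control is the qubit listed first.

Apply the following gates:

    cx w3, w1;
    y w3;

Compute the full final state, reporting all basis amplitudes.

After the circuit, the state carries amplitude I on |0001>, and 0 on every other basis state.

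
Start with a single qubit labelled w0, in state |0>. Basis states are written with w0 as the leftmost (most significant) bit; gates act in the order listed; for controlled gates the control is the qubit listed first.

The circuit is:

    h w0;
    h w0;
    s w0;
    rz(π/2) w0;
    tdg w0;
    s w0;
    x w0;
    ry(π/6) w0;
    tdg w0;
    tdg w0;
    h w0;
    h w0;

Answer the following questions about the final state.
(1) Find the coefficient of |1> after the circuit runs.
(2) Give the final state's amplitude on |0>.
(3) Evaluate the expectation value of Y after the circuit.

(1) The amplitude on |1> is (-sqrt(6) - sqrt(2))*exp(I*pi/4)/4. Key observation: the block from step 11 through step 12 cancels to the identity and can be dropped.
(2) The final state's coefficient on |0> equals (-sqrt(2) + sqrt(6))*exp(3*I*pi/4)/4.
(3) The expectation value of Y is 1/2.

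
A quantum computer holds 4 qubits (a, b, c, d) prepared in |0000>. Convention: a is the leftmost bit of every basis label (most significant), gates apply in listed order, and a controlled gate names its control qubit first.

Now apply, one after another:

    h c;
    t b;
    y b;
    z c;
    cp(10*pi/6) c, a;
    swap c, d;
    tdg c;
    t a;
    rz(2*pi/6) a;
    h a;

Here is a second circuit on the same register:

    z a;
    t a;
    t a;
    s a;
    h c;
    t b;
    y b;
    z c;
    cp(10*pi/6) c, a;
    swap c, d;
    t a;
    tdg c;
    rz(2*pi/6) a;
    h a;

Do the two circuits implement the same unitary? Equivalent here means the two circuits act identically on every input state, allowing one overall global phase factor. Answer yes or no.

Yes: on every input state the two circuits agree up to one overall phase factor.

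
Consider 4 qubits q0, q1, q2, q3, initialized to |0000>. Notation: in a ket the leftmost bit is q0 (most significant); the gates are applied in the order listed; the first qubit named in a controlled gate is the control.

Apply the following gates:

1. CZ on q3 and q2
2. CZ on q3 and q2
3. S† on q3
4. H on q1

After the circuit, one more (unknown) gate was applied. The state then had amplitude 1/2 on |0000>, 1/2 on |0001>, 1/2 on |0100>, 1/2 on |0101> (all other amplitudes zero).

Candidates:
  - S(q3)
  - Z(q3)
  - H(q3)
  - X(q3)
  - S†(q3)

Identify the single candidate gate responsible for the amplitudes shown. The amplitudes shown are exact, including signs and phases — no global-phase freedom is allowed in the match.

The applied gate was H(q3). Key observation: steps 1-2 multiply out to the identity, so the circuit reduces to the remaining gates.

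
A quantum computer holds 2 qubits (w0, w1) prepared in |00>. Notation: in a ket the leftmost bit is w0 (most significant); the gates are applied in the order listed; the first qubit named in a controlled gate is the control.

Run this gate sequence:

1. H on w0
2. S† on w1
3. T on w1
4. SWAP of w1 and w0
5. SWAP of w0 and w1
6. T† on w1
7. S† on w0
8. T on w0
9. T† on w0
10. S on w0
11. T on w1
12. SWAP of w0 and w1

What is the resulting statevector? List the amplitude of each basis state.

After the circuit, the state carries amplitude sqrt(2)/2 on |00>, sqrt(2)/2 on |01>, 0 on |10>, 0 on |11>. Key observation: the block from step 5 through step 12 cancels to the identity and can be dropped.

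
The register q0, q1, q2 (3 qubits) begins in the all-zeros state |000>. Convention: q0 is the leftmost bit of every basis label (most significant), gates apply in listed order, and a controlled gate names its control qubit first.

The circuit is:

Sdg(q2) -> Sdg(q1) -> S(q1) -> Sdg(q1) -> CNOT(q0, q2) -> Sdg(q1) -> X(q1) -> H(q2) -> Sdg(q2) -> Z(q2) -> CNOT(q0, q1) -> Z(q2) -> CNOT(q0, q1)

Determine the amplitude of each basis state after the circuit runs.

The final amplitudes are sqrt(2)/2 on |010>, -sqrt(2)*I/2 on |011>, and 0 on every other basis state.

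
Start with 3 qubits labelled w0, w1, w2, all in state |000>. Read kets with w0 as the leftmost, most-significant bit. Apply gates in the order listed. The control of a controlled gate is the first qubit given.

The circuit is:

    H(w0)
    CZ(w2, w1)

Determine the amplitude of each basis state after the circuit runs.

The resulting statevector has amplitude sqrt(2)/2 on |000>, sqrt(2)/2 on |100>, and 0 on every other basis state.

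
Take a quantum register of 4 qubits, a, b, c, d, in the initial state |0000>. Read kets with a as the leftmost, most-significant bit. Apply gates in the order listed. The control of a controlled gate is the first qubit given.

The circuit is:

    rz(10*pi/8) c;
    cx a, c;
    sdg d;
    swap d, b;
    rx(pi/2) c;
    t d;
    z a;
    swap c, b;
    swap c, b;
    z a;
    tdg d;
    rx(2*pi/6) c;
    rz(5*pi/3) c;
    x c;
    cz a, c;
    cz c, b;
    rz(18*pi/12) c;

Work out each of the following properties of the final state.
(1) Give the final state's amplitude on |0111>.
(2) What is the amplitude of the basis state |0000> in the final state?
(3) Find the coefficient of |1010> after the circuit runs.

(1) |0111> carries amplitude 0 in the final state.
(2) The final state's coefficient on |0000> equals (sqrt(2) + sqrt(6))*exp(23*I*pi/24)/4.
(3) The amplitude on |1010> is 0.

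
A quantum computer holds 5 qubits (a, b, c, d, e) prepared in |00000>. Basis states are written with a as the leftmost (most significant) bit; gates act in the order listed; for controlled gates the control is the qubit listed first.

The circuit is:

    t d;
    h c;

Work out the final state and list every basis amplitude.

After the circuit, the state carries amplitude sqrt(2)/2 on |00000>, sqrt(2)/2 on |00100>, and 0 on every other basis state.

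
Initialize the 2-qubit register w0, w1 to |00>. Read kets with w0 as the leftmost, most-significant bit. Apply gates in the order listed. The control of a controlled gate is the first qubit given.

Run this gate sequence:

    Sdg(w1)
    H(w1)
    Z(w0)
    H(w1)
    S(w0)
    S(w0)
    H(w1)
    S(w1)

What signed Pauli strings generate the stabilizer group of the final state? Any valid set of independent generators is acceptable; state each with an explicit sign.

The final state is stabilized by the group generated by +IY, +ZI; other independent generating sets are equally valid.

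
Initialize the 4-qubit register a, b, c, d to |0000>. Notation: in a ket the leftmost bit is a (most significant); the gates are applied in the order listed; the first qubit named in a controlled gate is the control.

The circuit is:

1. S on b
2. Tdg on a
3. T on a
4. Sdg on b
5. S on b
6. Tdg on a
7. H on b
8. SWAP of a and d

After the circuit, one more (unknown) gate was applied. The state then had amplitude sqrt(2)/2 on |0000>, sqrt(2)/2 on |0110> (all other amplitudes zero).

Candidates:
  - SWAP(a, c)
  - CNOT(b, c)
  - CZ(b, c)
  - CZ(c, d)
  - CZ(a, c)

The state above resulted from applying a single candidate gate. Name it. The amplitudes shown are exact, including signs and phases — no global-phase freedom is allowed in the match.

The unique candidate consistent with the amplitudes is CNOT(b, c).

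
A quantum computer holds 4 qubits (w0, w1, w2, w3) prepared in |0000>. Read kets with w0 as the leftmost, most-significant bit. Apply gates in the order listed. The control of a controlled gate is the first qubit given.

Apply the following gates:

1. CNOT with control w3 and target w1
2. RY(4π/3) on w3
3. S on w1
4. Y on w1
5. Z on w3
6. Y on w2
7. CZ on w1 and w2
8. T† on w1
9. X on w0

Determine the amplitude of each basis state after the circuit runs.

After the circuit, the state carries amplitude exp(3*I*pi/4)/2 on |1110>, sqrt(3)*exp(3*I*pi/4)/2 on |1111>, and 0 on every other basis state.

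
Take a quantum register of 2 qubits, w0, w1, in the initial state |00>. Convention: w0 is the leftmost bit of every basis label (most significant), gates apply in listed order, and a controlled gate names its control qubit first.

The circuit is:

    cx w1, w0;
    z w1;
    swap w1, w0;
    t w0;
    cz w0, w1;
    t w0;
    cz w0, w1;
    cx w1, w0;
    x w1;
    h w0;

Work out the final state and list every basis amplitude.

The resulting statevector has amplitude 0 on |00>, sqrt(2)/2 on |01>, 0 on |10>, sqrt(2)/2 on |11>.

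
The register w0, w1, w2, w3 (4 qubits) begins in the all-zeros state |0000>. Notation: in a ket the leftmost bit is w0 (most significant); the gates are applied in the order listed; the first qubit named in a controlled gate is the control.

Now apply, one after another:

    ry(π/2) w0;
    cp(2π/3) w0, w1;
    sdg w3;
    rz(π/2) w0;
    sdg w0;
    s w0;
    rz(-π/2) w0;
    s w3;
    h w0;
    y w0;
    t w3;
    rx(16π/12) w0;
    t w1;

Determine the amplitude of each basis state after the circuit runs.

The resulting statevector has amplitude sqrt(3)/2 on |0000>, -I/2 on |1000>, and 0 on every other basis state. Key observation: steps 3-8 multiply out to the identity, so the circuit reduces to the remaining gates.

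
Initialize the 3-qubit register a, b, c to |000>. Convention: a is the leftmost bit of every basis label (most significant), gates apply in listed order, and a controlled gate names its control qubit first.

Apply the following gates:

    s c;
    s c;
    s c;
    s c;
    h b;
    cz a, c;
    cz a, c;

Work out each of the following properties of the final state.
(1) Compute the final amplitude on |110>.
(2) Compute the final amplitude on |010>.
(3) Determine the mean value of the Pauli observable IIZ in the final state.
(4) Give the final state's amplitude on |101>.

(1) The amplitude on |110> is 0. Key observation: gates 1-4 undo each other exactly, leaving only the rest of the circuit to track.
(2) The amplitude on |010> is sqrt(2)/2.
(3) The expectation value of IIZ is 1.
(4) The amplitude on |101> is 0.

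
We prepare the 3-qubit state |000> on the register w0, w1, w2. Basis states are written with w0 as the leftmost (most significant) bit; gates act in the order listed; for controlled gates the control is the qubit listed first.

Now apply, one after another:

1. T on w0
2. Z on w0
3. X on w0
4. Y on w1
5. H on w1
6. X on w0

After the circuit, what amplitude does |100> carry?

The final state's coefficient on |100> equals 0.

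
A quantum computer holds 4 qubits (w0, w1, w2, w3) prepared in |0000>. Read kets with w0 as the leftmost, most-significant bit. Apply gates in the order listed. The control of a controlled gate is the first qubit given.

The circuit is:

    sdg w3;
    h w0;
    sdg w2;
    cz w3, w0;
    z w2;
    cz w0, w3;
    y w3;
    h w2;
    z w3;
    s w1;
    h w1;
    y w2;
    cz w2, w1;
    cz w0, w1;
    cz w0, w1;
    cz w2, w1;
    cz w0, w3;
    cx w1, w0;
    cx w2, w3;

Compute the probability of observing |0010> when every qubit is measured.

A full measurement returns |0010> with probability 1/8. Key observation: the block from step 13 through step 16 cancels to the identity and can be dropped.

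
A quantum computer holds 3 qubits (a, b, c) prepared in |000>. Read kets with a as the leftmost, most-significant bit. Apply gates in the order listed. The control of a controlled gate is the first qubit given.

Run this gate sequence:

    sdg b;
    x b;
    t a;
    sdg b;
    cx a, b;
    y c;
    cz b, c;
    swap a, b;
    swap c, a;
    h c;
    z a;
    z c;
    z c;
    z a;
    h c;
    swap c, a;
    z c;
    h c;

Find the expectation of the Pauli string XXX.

The observable XXX averages to 0. Key observation: the block from step 9 through step 16 cancels to the identity and can be dropped.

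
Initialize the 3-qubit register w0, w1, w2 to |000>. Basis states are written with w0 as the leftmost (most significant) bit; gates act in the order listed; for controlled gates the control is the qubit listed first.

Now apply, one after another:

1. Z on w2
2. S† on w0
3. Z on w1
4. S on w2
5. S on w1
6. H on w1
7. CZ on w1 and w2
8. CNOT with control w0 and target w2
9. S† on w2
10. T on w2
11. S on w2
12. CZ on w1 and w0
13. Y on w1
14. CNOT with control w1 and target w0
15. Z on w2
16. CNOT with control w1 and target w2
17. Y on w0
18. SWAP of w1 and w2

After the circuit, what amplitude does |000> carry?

The final state's coefficient on |000> equals 0.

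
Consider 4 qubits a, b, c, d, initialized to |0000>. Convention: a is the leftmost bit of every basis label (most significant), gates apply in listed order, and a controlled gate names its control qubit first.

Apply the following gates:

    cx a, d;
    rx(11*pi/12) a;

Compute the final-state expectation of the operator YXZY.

The expectation value of YXZY is 0.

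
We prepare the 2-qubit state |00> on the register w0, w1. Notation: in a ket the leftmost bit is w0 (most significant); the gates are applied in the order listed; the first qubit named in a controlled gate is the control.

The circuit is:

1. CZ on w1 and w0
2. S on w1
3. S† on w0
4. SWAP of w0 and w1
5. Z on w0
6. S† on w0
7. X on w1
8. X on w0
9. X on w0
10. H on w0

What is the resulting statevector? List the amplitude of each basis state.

The resulting statevector has amplitude 0 on |00>, sqrt(2)/2 on |01>, 0 on |10>, sqrt(2)/2 on |11>. Key observation: steps 8-9 multiply out to the identity, so the circuit reduces to the remaining gates.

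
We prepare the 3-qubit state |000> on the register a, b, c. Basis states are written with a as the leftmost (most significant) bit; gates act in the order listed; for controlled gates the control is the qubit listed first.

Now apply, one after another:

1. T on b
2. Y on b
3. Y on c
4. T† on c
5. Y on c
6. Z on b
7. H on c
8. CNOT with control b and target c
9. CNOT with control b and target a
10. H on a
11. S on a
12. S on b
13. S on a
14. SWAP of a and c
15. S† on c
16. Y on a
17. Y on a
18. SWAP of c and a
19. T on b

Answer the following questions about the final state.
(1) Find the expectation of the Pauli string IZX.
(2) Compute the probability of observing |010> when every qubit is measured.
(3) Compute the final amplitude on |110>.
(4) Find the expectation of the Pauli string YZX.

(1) The expectation value of IZX is -1.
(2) The probability of measuring |010> is 1/4.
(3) The final state's coefficient on |110> equals -I/2.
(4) In the final state, YZX has expectation 1.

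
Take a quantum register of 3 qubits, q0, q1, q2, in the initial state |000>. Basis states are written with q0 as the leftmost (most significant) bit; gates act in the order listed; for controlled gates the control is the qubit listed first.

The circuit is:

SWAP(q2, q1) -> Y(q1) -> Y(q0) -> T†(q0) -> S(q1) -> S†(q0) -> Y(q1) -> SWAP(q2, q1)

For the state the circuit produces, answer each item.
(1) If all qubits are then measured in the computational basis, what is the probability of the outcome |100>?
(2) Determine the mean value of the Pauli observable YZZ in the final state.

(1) The probability of measuring |100> is 1.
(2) The observable YZZ averages to 0.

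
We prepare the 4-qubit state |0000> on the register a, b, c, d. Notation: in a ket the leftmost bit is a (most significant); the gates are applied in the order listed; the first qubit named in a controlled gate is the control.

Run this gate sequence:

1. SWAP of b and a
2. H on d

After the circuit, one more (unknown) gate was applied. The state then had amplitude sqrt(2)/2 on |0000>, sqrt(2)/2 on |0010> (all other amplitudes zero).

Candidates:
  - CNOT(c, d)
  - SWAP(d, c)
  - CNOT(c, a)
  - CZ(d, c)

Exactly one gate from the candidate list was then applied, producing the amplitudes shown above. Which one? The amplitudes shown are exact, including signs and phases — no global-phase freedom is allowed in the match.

The applied gate was SWAP(d, c).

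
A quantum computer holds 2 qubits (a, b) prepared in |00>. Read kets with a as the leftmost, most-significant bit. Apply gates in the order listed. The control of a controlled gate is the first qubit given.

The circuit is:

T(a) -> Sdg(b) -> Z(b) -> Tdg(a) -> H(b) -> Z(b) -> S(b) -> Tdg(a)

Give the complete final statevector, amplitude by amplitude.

The final amplitudes are sqrt(2)/2 on |00>, -sqrt(2)*I/2 on |01>, 0 on |10>, 0 on |11>.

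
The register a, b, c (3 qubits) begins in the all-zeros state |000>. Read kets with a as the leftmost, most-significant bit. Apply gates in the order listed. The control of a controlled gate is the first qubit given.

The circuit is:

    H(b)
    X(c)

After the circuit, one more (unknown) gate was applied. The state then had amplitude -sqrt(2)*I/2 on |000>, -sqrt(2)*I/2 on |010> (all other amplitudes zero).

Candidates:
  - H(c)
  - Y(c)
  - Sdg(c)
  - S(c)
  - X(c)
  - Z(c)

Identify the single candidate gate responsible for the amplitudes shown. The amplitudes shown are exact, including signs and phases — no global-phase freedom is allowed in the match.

It was Y(c) that produced the state shown.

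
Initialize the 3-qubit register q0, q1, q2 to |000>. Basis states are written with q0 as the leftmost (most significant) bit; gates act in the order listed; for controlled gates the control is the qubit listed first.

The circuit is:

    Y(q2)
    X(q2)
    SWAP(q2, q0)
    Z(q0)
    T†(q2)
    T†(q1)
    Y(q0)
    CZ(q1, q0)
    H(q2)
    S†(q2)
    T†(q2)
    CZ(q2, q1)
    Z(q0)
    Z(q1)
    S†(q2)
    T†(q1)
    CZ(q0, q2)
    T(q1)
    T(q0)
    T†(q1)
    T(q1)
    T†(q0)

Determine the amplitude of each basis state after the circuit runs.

The resulting statevector has amplitude sqrt(2)/2 on |100>, -sqrt(2)*exp(3*I*pi/4)/2 on |101>, and 0 on every other basis state. Key observation: steps 19-22 multiply out to the identity, so the circuit reduces to the remaining gates.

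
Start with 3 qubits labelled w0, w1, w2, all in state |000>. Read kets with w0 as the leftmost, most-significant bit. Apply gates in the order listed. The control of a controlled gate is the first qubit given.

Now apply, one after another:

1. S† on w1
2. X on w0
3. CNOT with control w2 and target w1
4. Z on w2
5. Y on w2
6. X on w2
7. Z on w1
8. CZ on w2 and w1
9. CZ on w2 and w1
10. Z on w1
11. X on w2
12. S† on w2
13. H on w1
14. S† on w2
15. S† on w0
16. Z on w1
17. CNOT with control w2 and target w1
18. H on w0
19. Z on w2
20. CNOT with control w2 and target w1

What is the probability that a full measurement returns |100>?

A full measurement returns |100> with probability 0.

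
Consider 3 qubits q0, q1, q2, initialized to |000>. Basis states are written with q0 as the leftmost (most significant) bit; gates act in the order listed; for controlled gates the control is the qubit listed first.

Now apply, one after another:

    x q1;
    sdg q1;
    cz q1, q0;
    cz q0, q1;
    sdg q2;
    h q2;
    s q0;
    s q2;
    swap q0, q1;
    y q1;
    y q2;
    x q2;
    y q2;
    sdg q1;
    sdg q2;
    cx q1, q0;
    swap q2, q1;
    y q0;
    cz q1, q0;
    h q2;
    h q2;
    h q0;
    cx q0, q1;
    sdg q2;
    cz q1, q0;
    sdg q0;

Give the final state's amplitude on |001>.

The amplitude on |001> is -1/2.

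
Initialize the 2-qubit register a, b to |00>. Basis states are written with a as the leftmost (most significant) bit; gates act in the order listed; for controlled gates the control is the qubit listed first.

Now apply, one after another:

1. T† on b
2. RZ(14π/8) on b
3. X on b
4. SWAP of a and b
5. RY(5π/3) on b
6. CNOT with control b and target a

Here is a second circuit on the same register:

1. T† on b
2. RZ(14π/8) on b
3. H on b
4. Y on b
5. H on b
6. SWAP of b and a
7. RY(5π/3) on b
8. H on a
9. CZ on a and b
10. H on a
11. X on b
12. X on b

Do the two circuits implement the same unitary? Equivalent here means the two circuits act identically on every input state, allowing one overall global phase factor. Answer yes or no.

No, they are not equivalent — no single phase factor reconciles the two unitaries.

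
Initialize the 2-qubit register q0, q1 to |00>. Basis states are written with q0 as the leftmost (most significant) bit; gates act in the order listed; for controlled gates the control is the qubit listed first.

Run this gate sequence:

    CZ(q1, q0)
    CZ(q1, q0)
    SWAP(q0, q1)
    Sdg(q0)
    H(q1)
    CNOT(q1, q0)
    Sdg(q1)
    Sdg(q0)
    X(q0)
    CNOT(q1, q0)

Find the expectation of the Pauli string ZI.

In the final state, ZI has expectation -1.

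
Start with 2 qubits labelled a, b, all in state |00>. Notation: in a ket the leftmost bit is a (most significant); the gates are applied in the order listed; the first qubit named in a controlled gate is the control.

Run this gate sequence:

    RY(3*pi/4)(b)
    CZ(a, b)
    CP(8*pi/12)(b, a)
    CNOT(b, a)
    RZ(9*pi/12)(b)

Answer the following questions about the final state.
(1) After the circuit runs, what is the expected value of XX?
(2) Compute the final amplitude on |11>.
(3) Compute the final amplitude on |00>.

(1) In the final state, XX has expectation -1/2.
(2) The amplitude on |11> is sqrt(sqrt(2) + 2)*exp(3*I*pi/8)/2.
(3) |00> carries amplitude -sqrt(2 - sqrt(2))*exp(5*I*pi/8)/2 in the final state.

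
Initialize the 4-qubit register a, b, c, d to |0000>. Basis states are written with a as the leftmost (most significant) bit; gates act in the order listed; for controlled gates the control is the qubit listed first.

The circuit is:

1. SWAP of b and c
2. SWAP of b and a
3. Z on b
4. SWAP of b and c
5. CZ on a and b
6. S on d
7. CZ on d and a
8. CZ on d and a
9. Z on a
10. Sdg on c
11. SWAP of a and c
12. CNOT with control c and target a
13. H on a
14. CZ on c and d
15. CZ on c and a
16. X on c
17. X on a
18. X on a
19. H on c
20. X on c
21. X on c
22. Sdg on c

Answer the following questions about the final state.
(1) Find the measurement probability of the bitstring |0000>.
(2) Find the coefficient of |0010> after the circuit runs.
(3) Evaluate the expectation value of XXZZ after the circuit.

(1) A full measurement returns |0000> with probability 1/4.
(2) The amplitude on |0010> is I/2.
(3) The expectation value of XXZZ is 0.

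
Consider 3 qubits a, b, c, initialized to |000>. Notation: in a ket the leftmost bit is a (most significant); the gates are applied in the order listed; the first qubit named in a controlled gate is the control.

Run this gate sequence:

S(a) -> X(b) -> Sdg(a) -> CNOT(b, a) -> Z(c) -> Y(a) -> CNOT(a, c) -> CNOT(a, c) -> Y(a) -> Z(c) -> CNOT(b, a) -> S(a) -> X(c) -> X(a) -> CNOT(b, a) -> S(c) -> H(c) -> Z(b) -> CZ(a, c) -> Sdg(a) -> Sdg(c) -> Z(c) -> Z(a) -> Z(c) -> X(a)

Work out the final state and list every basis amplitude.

After the circuit, the state carries amplitude -sqrt(2)*I/2 on |110>, sqrt(2)/2 on |111>, and 0 on every other basis state. Key observation: the block from step 4 through step 11 cancels to the identity and can be dropped.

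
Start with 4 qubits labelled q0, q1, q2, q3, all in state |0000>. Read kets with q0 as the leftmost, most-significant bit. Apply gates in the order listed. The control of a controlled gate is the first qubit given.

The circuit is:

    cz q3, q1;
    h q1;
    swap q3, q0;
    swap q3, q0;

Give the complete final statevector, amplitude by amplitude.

After the circuit, the state carries amplitude sqrt(2)/2 on |0000>, sqrt(2)/2 on |0100>, and 0 on every other basis state. Key observation: gates 3-4 undo each other exactly, leaving only the rest of the circuit to track.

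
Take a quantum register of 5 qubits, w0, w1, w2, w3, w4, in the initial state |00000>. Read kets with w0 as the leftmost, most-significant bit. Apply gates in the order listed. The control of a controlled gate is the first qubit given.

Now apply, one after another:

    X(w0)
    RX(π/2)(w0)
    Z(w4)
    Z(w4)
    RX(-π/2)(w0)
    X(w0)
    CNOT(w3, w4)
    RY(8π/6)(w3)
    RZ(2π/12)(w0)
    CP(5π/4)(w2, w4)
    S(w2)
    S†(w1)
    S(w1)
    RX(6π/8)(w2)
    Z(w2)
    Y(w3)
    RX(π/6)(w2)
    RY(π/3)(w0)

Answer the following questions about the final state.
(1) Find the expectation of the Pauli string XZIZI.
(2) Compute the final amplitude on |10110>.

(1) The expectation value of XZIZI is sqrt(3)/4. Key observation: the block from step 1 through step 6 cancels to the identity and can be dropped.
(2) The final state's coefficient on |10110> equals (-sqrt(6*sqrt(2) + 12)/32 - sqrt(2*sqrt(2) + 4)/32 - sqrt(4 - 2*sqrt(2))/32 + sqrt(12 - 6*sqrt(2))/32)*exp(11*I*pi/12).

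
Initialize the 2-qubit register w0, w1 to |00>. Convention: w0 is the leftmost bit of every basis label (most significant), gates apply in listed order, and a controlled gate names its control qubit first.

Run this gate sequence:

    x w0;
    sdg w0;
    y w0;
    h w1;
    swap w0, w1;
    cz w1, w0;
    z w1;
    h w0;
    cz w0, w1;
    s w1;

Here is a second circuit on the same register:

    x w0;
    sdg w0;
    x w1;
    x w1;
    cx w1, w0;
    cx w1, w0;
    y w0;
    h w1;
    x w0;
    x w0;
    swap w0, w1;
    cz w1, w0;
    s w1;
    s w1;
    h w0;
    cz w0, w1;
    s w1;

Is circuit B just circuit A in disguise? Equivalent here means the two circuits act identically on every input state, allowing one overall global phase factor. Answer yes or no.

Yes: on every input state the two circuits agree up to one overall phase factor.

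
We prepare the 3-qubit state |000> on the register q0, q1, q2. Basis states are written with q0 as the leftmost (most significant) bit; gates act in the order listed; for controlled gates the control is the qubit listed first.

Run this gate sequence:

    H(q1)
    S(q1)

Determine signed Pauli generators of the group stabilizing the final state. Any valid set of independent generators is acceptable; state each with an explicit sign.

The final state is stabilized by the group generated by +IYI, +ZII, +IIZ; other independent generating sets are equally valid.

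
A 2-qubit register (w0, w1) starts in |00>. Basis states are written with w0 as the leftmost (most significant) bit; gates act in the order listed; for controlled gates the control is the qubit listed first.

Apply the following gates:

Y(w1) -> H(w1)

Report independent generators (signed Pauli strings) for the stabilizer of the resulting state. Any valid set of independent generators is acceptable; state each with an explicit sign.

One valid set of independent stabilizer generators is -IX, +ZI (any independent generating set of the same group is equally correct).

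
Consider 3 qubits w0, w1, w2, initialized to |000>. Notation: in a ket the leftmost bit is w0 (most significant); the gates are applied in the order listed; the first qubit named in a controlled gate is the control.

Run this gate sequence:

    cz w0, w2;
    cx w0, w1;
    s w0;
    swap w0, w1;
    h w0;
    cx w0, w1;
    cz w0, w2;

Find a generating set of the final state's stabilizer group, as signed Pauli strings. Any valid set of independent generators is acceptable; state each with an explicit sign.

The final state is stabilized by the group generated by +XXI, +ZZI, +IIZ; other independent generating sets are equally valid.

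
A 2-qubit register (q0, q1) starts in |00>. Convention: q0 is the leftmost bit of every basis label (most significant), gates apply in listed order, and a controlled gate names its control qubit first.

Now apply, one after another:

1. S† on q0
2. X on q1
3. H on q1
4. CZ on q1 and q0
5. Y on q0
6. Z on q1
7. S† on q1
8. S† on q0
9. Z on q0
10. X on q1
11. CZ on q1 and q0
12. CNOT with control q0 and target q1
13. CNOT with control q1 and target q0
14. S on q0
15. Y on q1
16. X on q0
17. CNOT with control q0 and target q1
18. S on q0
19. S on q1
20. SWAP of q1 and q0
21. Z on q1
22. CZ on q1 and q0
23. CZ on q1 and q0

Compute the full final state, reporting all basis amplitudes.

After the circuit, the state carries amplitude 0 on |00>, 0 on |01>, -sqrt(2)*I/2 on |10>, sqrt(2)/2 on |11>.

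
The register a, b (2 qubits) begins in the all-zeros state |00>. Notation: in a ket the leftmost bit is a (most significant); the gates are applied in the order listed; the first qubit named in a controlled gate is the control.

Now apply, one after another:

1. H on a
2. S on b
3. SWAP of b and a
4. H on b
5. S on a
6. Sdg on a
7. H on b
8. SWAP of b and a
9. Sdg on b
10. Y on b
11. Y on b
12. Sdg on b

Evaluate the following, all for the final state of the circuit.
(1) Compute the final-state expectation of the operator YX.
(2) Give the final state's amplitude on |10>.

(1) The observable YX averages to 0.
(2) The final state's coefficient on |10> equals sqrt(2)/2.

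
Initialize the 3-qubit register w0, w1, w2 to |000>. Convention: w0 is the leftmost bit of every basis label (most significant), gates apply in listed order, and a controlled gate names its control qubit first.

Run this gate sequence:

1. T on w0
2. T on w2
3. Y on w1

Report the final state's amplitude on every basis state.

The resulting statevector has amplitude I on |010>, and 0 on every other basis state.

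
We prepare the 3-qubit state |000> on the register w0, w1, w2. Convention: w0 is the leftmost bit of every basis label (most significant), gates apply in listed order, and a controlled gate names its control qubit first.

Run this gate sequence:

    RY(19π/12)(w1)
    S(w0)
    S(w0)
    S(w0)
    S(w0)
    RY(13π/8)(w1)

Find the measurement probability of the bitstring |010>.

A full measurement returns |010> with probability -sqrt(3)*sqrt(1/2 - sqrt(2)/4)*sqrt(sqrt(2)/4 + 1/2)*cos(3*pi/16)**2/2 - sqrt(2)*sin(3*pi/16)**2/8 + sqrt(3)*sqrt(1/2 - sqrt(2)/4)*sqrt(sqrt(2)/4 + 1/2)*sin(3*pi/16)**2/2 + sqrt(2)*cos(3*pi/16)**2/8 + sin(3*pi/16)**2/2 + sqrt(1/2 - sqrt(2)/4)*sqrt(sqrt(2)/4 + 1/2)*sin(3*pi/16)*cos(3*pi/16) + sqrt(6)*sin(3*pi/16)*cos(3*pi/16)/4 + cos(3*pi/16)**2/2. Key observation: gates 2-5 undo each other exactly, leaving only the rest of the circuit to track.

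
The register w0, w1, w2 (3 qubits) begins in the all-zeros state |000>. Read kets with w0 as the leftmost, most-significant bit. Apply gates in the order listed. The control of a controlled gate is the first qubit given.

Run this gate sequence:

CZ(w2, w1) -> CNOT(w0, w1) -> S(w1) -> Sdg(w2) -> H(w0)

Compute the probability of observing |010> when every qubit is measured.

The probability of measuring |010> is 0.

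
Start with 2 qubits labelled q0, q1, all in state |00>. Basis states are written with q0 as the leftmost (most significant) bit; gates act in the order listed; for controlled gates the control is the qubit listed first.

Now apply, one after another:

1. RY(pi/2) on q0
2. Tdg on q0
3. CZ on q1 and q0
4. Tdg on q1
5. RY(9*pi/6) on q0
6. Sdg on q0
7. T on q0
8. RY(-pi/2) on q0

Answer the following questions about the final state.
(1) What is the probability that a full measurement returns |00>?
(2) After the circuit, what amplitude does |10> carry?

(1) Outcome |00> occurs with probability 1/4.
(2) |10> carries amplitude -sqrt(2)*(1 - I)*((1 + I)*exp(3*I*pi/4) - I)/4 in the final state.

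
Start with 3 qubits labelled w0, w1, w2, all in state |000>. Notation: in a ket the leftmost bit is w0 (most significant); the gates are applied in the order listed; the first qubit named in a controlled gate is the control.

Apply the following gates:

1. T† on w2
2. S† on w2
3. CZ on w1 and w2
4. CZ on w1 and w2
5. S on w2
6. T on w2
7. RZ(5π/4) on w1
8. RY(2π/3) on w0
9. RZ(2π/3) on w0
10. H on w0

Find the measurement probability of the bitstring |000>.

Outcome |000> occurs with probability 1/2 - sqrt(3)/8. Key observation: gates 1-6 undo each other exactly, leaving only the rest of the circuit to track.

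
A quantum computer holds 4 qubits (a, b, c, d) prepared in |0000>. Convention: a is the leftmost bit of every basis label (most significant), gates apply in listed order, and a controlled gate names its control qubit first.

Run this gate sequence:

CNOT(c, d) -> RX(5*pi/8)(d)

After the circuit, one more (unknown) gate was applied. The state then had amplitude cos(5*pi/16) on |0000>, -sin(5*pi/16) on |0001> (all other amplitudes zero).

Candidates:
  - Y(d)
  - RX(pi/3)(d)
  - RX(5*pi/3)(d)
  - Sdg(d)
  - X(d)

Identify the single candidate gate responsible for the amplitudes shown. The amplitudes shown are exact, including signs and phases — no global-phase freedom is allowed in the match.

It was Sdg(d) that produced the state shown.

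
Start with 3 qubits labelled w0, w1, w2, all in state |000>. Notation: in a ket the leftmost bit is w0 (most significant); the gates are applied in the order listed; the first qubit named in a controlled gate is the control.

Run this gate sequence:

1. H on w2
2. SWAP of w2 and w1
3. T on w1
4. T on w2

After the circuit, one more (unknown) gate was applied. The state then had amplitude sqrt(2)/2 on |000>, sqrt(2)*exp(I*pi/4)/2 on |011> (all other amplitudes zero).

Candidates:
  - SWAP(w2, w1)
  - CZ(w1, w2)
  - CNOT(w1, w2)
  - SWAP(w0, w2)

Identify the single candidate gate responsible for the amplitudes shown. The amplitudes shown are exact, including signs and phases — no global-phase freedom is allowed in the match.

It was CNOT(w1, w2) that produced the state shown.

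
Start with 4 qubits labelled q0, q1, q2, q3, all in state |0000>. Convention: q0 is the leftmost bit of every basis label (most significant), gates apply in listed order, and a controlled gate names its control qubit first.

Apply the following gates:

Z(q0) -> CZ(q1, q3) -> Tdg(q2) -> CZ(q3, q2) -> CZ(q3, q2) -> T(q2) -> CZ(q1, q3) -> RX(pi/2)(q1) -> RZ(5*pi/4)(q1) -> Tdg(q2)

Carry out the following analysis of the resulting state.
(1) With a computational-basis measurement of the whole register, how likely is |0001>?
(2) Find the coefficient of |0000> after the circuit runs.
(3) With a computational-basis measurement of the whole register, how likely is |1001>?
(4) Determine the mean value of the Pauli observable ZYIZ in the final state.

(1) The probability of measuring |0001> is 0. Key observation: the block from step 2 through step 7 cancels to the identity and can be dropped.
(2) The amplitude on |0000> is -sqrt(2)*exp(3*I*pi/8)/2.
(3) A full measurement returns |1001> with probability 0.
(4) The observable ZYIZ averages to sqrt(2)/2.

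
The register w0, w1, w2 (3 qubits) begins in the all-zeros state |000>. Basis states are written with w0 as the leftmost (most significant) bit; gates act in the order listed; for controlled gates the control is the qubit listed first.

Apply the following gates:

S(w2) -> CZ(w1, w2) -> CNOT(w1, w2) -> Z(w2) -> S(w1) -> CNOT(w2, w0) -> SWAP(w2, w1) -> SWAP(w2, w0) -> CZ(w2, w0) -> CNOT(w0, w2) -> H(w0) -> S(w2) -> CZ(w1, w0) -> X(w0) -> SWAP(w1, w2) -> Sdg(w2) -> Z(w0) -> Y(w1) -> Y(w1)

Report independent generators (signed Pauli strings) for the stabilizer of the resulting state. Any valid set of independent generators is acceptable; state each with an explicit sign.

The final state is stabilized by the group generated by -XII, +IZI, +IIZ; other independent generating sets are equally valid.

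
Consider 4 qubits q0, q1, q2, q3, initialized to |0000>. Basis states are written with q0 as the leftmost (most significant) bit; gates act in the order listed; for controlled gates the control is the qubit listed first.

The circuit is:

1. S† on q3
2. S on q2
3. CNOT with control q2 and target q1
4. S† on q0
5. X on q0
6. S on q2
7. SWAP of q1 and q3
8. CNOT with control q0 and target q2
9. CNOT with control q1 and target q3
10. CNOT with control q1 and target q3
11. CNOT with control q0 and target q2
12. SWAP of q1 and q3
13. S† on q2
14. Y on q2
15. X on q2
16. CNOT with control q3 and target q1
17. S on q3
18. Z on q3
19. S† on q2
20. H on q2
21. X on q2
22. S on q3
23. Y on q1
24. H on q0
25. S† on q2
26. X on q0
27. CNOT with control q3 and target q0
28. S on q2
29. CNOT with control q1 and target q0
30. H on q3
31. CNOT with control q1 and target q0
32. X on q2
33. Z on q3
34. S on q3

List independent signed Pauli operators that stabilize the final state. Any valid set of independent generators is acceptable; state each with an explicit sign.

One valid set of independent stabilizer generators is -XIII, +IIXI, -IIIY, -IZII (any independent generating set of the same group is equally correct). Key observation: the block from step 6 through step 13 cancels to the identity and can be dropped.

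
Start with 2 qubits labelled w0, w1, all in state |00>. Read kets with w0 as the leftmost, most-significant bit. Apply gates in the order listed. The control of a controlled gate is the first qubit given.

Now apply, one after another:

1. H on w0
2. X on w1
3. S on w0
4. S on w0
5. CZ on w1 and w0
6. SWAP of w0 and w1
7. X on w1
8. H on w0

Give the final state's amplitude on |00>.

The final state's coefficient on |00> equals 1/2.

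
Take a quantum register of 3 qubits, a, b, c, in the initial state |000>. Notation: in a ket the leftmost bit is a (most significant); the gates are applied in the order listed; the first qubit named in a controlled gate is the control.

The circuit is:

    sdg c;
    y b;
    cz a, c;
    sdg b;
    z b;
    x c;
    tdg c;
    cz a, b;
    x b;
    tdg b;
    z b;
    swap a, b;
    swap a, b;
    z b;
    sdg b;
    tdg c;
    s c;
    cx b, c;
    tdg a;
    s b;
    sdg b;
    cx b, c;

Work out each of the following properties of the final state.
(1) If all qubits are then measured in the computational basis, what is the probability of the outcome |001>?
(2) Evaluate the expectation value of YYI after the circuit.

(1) The probability of measuring |001> is 1. Key observation: the block from step 11 through step 14 cancels to the identity and can be dropped.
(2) In the final state, YYI has expectation 0.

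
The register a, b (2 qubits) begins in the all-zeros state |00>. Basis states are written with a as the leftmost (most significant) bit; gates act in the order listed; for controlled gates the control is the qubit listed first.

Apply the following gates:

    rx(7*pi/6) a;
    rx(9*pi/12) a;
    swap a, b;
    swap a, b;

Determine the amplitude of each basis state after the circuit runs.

After the circuit, the state carries amplitude -sqrt(6*sqrt(2) + 12)/8 - sqrt(2*sqrt(2) + 4)/8 - sqrt(12 - 6*sqrt(2))/8 + sqrt(4 - 2*sqrt(2))/8 on |00>, 0 on |01>, I*(-sqrt(2*sqrt(2) + 4)/8 - sqrt(12 - 6*sqrt(2))/8 - sqrt(4 - 2*sqrt(2))/8 + sqrt(6*sqrt(2) + 12)/8) on |10>, 0 on |11>. Key observation: steps 3-4 multiply out to the identity, so the circuit reduces to the remaining gates.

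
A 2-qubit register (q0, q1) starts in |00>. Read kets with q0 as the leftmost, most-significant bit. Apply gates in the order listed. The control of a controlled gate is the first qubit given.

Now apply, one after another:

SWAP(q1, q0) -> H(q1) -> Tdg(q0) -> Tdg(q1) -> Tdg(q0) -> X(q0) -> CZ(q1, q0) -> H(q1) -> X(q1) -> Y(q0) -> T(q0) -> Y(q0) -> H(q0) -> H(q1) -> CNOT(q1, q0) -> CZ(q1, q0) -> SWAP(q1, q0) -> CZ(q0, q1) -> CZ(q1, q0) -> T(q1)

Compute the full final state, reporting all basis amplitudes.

The resulting statevector has amplitude 1/2 on |00>, -exp(I*pi/4)/2 on |01>, exp(3*I*pi/4)/2 on |10>, -1/2 on |11>.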